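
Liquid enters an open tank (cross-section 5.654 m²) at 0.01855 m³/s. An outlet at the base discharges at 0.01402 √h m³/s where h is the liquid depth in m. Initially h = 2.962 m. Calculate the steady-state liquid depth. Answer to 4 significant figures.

Level balance: A dh/dt = 0.01855 − 0.01402 √h. Setting dh/dt = 0:
Q_in = 0.01402 √h_ss ⇒ √h_ss = 0.01855/0.01402 = 1.32311.
h_ss = 1.32311² = 1.75062 m. (Since h₀ = 2.962 m > h_ss, the level will fall toward this value.)

1.751 m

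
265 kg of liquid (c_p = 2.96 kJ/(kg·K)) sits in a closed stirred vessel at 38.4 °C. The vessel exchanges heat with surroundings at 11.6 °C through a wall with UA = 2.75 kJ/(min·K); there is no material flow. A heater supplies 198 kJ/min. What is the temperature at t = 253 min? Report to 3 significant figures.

First-law balance (no shaft work): M c_p dT/dt = −UA(T − T_amb) + Q̇.
dT/dt = (T_ss − T)/τ with T_ss = T_amb + Q̇/UA = 11.6 + 198/2.75 = 83.600 °C, τ = M c_p/UA = 265·2.96/2.75 = 285.24 min.
Solution: T(t) = T_ss + (T₀ − T_ss) e^(−t/τ).
T(253) = 83.600 + (-45.200)·0.41190 = 64.982 °C.

65.0 °C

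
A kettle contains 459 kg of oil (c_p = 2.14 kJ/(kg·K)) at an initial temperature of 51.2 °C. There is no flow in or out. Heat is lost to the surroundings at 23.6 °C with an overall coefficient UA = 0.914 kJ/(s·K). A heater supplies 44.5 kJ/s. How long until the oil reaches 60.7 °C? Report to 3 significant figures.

643 s

M c_p dT/dt = −UA(T − T_amb) + Q̇.
τ = M c_p/UA = 1074.7 s; T_ss = T_amb + Q̇/UA = 23.6 + 44.5/0.914 = 72.287 °C.
T(t) = T_ss + (T₀ − T_ss)e^(−t/τ); set T = 60.7:
t = −τ ln[(T − T_ss)/(T₀ − T_ss)] = −1074.7 · ln(0.54949) = 643.49 s.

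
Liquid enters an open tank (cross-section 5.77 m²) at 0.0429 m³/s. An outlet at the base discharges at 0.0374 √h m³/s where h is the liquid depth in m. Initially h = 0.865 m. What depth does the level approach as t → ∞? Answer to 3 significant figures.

1.32 m

Level balance: A dh/dt = 0.0429 − 0.0374 √h. Setting dh/dt = 0:
Q_in = 0.0374 √h_ss ⇒ √h_ss = 0.0429/0.0374 = 1.1471.
h_ss = 1.1471² = 1.3157 m. (Since h₀ = 0.865 m < h_ss, the level will rise toward this value.)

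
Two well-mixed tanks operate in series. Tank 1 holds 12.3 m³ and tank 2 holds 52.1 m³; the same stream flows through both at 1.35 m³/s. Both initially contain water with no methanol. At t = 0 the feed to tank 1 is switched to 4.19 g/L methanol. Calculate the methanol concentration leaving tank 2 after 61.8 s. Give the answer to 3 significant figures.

3.09 g/L

Species balance on tank i: dCᵢ/dt = (Cᵢ₋₁ − Cᵢ)/τᵢ with τᵢ = Vᵢ/Q.
τ₁ = 12.3/1.35 = 9.1111 s; τ₂ = 52.1/1.35 = 38.593 s.
Tank 1: C₁ = C_in(1 − e^(−t/τ₁)). Tank 2 (τ₁ ≠ τ₂): C₂ = C_in[1 − (τ₁ e^(−t/τ₁) − τ₂ e^(−t/τ₂))/(τ₁ − τ₂)].
At t = 61.8: e^(−t/τ₁) = 0.0011330, e^(−t/τ₂) = 0.20163.
C₂ = 4.19·[1 − (9.1111·0.0011330 − 38.593·0.20163)/(-29.481)] = 4.19·0.73641 = 3.0856 g/L.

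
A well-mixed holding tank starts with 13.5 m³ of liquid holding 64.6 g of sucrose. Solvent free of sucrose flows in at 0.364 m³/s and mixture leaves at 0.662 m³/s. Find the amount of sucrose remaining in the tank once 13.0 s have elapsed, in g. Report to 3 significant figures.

30.5 g

Total volume: dV/dt = Q_in − Q_out = -0.29800 m³/s, so V(t) = 13.5 − 0.29800 t and V(13.0) = 9.6260 m³.
Species balance (pure solvent in): dm/dt = −Q_out · m/V(t).
dm/m = −Q_out dt/(V₀ − 0.29800 t); integrating gives ln(m/m₀) = −(Q_out/(Q_in−Q_out)) ln(V/V₀).
m = m₀ (V₀/V)^(Q_out/(Q_in−Q_out)) = 64.6 × (13.5/9.6260)^(-2.2215) = 30.474 g.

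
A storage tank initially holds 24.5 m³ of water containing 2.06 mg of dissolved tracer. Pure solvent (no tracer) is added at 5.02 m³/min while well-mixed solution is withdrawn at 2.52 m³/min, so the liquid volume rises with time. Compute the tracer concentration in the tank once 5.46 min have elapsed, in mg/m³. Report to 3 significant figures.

0.0346 mg/m³

Let m(t) be the amount of tracer. Volume: V(t) = V₀ + (Q_in − Q_out) t = 24.5 + 2.5000 t; V(5.46) = 38.150 m³.
Solute balance: dm/dt = 0 − Q_out C = −Q_out m/V(t).
dm/m = −Q_out dt/(V₀ + 2.5000 t); integrating gives ln(m/m₀) = −(Q_out/(Q_in−Q_out)) ln(V/V₀).
m = m₀ (V₀/V)^(Q_out/(Q_in−Q_out)) = 2.06 × (24.5/38.150)^(1.0080) = 1.3183 mg.
C = m/V = 1.3183/38.150 = 0.034555 mg/m³.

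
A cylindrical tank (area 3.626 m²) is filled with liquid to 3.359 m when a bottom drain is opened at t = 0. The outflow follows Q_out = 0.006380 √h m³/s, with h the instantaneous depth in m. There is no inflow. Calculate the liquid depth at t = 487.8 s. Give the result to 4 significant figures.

1.970 m

A dh/dt = −Q_out = −0.006380 √h.
This is separable: 2 d(√h)/dt = −0.006380/A, so √h = √h₀ − (0.006380/(2A)) t.
√h = √3.359 − 0.006380·487.8/(2·3.626) = 1.83276 − 0.429146 = 1.40361.
h = 1.40361² = 1.97013 m.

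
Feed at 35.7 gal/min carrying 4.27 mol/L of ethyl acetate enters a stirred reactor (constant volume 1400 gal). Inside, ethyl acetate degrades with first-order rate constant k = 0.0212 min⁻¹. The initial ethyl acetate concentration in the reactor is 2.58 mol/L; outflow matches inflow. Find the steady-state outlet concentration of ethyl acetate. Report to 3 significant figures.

2.33 mol/L

Accumulation = in − out − consumed: V dC/dt = Q C_in − Q C − k V C.
Steady state (dC/dt = 0): C_ss = Q C_in/(Q + kV) = C_in/(1 + kV/Q).
C_ss = 35.7·4.27/(35.7 + 0.0212·1400) = 152.44/65.380 = 2.3316 mol/L.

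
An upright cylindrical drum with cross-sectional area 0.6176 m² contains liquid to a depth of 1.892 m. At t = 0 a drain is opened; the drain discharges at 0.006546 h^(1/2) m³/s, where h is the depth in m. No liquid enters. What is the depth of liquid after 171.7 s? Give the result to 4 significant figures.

Volume balance on the tank: A dh/dt = −0.006546 √h.
This is separable: 2 d(√h)/dt = −0.006546/A, so √h = √h₀ − (0.006546/(2A)) t.
√h = √1.892 − 0.006546·171.7/(2·0.6176) = 1.37550 − 0.909932 = 0.465568.
h = 0.465568² = 0.216753 m.

0.2168 m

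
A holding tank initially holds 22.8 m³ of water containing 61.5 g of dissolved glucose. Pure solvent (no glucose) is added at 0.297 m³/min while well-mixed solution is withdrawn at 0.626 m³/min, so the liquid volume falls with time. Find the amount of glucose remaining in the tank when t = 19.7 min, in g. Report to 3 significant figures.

Total volume: dV/dt = Q_in − Q_out = -0.32900 m³/min, so V(t) = 22.8 − 0.32900 t and V(19.7) = 16.319 m³.
Species balance (pure solvent in): dm/dt = −Q_out · m/V(t).
Separate: dm/m = −Q_out dt/V(t) ⇒ ln(m/m₀) = −(Q_out/(Q_in−Q_out)) ln(V/V₀).
m = m₀ (V₀/V)^(Q_out/(Q_in−Q_out)) = 61.5 × (22.8/16.319)^(-1.9027) = 32.546 g.

32.5 g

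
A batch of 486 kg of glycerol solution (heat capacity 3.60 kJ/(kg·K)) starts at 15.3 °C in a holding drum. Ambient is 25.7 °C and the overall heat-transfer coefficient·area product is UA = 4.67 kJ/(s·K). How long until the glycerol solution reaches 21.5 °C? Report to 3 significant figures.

Lumped-capacitance energy balance: M c_p dT/dt = UA(T_amb − T).
τ = M c_p/UA = 374.65 s; T_ss = T_amb = 25.700 °C.
T(t) = T_ss + (T₀ − T_ss)e^(−t/τ); set T = 21.5:
t = −τ ln[(T − T_ss)/(T₀ − T_ss)] = −374.65 · ln(0.40385) = 339.70 s.

340 s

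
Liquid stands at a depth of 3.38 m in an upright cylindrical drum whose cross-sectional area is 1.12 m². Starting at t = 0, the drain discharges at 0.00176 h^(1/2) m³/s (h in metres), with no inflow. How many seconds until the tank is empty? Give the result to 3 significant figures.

A dh/dt = −Q_out = −0.00176 √h.
This is separable: 2 d(√h)/dt = −0.00176/A, so √h = √h₀ − (0.00176/(2A)) t.
Tank is empty when √h = 0: t_empty = 2A√h₀/0.00176.
t_empty = 2·1.12·√3.38/0.00176 = 2.2400·1.8385/0.00176 = 2339.9 s.

2340 s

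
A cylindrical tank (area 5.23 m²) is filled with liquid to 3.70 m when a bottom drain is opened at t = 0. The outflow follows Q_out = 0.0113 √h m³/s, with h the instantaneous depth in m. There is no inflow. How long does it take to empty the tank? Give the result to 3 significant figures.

A dh/dt = −Q_out = −0.0113 √h.
Separate and integrate: 2(√h − √h₀) = −(0.0113/A) t.
Tank is empty when √h = 0: t_empty = 2A√h₀/0.0113.
t_empty = 2·5.23·√3.70/0.0113 = 10.460·1.9235/0.0113 = 1780.5 s.

1780 s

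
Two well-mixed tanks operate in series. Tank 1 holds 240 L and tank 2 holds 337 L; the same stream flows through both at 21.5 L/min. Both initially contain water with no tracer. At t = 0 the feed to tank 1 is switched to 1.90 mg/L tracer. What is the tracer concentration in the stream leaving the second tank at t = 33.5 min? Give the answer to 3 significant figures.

Each tank obeys Vᵢ dCᵢ/dt = Q(Cᵢ₋₁ − Cᵢ), so τᵢ = Vᵢ/Q.
τ₁ = 240/21.5 = 11.163 min; τ₂ = 337/21.5 = 15.674 min.
Tank 1: C₁ = C_in(1 − e^(−t/τ₁)). Tank 2 (τ₁ ≠ τ₂): C₂ = C_in[1 − (τ₁ e^(−t/τ₁) − τ₂ e^(−t/τ₂))/(τ₁ − τ₂)].
At t = 33.5: e^(−t/τ₁) = 0.049735, e^(−t/τ₂) = 0.11798.
C₂ = 1.90·[1 − (11.163·0.049735 − 15.674·0.11798)/(-4.5116)] = 1.90·0.71317 = 1.3550 mg/L.

1.36 mg/L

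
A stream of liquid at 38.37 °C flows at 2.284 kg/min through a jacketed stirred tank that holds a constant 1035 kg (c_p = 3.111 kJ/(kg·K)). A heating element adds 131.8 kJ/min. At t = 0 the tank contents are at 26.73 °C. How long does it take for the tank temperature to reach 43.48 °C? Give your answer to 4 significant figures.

Unsteady energy balance on the tank contents: M c_p dT/dt = ṁ c_p (T_in − T) + 131.8.
τ = M/ṁ = 453.152 min; T_ss = T_in + Q̇/(ṁ c_p) = 56.9189 °C.
T(t) = T_ss + (T₀ − T_ss) e^(−t/τ). Set T = 43.48:
e^(−t/τ) = (43.48 − 56.9189)/(26.73 − 56.9189) = 0.445161
t = −453.152 · ln(0.445161) = 366.745 min.

366.7 min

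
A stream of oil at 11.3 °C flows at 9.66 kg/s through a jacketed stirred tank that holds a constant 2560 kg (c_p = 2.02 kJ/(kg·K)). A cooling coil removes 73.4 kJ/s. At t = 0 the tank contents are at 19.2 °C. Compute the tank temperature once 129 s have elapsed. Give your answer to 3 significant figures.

14.7 °C

M c_p dT/dt = ṁ c_p (T_in − T) − Q̇.
Rearrange: dT/dt = (T_ss − T)/τ with τ = M/ṁ = 265.01 s and T_ss = T_in − Q̇/(ṁ c_p) = 7.5384 °C.
Solution: T(t) = T_ss + (T₀ − T_ss) e^(−t/τ).
T(129) = 7.5384 + (11.662)·e^(−129/265.01) = 7.5384 + (11.662)·0.61461 = 14.706 °C.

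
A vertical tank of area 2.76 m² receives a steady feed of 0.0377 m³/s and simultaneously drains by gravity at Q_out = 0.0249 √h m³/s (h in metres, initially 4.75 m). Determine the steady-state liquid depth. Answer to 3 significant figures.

2.29 m

Mass balance (ρ constant): A dh/dt = Q_in − 0.0249 √h. At steady state dh/dt = 0:
Q_in = 0.0249 √h_ss ⇒ √h_ss = 0.0377/0.0249 = 1.5141.
h_ss = 1.5141² = 2.2924 m. (Since h₀ = 4.75 m > h_ss, the level will fall toward this value.)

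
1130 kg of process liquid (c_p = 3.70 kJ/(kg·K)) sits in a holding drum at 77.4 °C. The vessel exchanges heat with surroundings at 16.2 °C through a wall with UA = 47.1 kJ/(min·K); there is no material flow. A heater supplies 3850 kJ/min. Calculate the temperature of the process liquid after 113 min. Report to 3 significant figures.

92.2 °C

Lumped-capacitance energy balance: M c_p dT/dt = UA(T_amb − T) + Q̇.
dT/dt = (T_ss − T)/τ with T_ss = T_amb + Q̇/UA = 16.2 + 3850/47.1 = 97.941 °C, τ = M c_p/UA = 1130·3.70/47.1 = 88.769 min.
This is linear first-order; T(t) = T_ss + (T₀ − T_ss) e^(−t/τ).
T(113) = 97.941 + (-20.541)·0.28000 = 92.190 °C.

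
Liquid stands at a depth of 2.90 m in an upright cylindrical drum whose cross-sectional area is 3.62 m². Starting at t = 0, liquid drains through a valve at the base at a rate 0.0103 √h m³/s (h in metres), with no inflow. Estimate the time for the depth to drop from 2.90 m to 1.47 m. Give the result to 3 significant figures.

Unsteady balance on liquid volume: A dh/dt = −0.0103 √h.
This is separable: 2 d(√h)/dt = −0.0103/A, so √h = √h₀ − (0.0103/(2A)) t.
t = 2A(√h₀ − √h)/0.0103 = 2·3.62·(√2.90 − √1.47)/0.0103
  = 7.2400 × (1.7029 − 1.2124) / 0.0103 = 344.78 s.

345 s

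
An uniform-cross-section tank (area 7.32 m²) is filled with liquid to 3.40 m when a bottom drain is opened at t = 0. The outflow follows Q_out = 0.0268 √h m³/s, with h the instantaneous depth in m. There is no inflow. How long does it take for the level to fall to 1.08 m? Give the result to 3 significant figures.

Unsteady balance on liquid volume: A dh/dt = −0.0268 √h.
∫ h^(−1/2) dh = −(0.0268/A) ∫ dt, giving 2√h = 2√h₀ − (0.0268/A) t.
t = 2A(√h₀ − √h)/0.0268 = 2·7.32·(√3.40 − √1.08)/0.0268
  = 14.640 × (1.8439 − 1.0392) / 0.0268 = 439.57 s.

440 s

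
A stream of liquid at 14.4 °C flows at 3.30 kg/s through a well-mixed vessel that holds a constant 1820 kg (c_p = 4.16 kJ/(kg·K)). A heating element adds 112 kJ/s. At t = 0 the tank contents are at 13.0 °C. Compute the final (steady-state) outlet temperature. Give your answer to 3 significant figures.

First-law balance (no shaft work): M c_p dT/dt = ṁ c_p (T_in − T) + 112.
At steady state dT/dt = 0 ⇒ T_ss = T_in + Q̇/(ṁ c_p) = 14.4 + 112/(3.30·4.16) = 22.559 °C.

22.6 °C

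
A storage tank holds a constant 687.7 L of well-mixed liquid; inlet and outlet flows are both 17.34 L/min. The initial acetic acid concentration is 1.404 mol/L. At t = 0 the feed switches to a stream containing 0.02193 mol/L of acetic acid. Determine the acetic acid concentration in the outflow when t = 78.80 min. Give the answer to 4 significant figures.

0.2114 mol/L

Transient balance on the dissolved component: V dC/dt = Q(C_in − C).
So dC/dt = (C_in − C)/τ with τ = V/Q = 687.7/17.34 = 39.6597 min.
C approaches C_in exponentially: C(t) = C_in + (C₀ − C_in) e^(−t/τ).
C(78.80) = 0.02193 + (1.404 − 0.02193)·e^(−78.80/39.6597) = 0.02193 + (1.38207)·0.137120 = 0.211439 mol/L.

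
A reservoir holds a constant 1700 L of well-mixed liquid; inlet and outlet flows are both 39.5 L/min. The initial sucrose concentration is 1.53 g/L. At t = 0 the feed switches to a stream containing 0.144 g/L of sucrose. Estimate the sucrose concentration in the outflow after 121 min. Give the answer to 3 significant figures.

Unsteady species balance (constant V, well mixed): V dC/dt = Q(C_in − C).
So dC/dt = (C_in − C)/τ with τ = V/Q = 1700/39.5 = 43.038 min.
Integrating: C(t) = C_in + (C₀ − C_in) e^(−t/τ).
C(121) = 0.144 + (1.53 − 0.144)·e^(−121/43.038) = 0.144 + (1.3860)·0.060117 = 0.22732 g/L.

0.227 g/L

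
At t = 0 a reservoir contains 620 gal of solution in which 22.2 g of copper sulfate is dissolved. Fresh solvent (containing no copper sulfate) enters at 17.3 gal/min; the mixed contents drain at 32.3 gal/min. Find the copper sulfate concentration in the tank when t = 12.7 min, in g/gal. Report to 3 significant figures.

Let m(t) be the amount of copper sulfate. Volume: V(t) = V₀ + (Q_in − Q_out) t = 620 − 15.000 t; V(12.7) = 429.50 gal.
No copper sulfate enters, so dm/dt = −Q_out · (m/V).
Separate: dm/m = −Q_out dt/V(t) ⇒ ln(m/m₀) = −(Q_out/(Q_in−Q_out)) ln(V/V₀).
m = m₀ (V₀/V)^(Q_out/(Q_in−Q_out)) = 22.2 × (620/429.50)^(-2.1533) = 10.070 g.
C = m/V = 10.070/429.50 = 0.023447 g/gal.

0.0234 g/gal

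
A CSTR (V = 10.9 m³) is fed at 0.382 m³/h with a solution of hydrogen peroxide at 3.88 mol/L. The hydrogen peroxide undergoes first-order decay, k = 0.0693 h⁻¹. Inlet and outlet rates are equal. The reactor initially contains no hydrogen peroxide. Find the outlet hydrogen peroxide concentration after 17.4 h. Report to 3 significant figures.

Accumulation = in − out − consumed: V dC/dt = Q C_in − Q C − k V C.
dC/dt = (Q/V) C_in − (Q/V + k) C; effective rate a = Q/V + k = 0.035046 + 0.0693 = 0.10435 h⁻¹.
C_ss = Q C_in/(Q + kV) = 1.3031 mol/L; C(t) = C_ss + (C₀ − C_ss) e^(−a t).
C(17.4) = 1.3031 + (-1.3031)·e^(−0.10435·17.4) = 1.3031 + (-1.3031)·0.16274 = 1.0911 mol/L.

1.09 mol/L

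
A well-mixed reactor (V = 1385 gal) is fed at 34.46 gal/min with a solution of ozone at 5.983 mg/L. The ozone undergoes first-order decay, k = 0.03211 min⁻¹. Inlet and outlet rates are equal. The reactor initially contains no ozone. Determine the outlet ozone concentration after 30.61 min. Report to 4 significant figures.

2.156 mg/L

Accumulation = in − out − consumed: V dC/dt = Q C_in − Q C − k V C.
dC/dt = (Q/V) C_in − (Q/V + k) C; effective rate a = Q/V + k = 0.0248809 + 0.03211 = 0.0569909 min⁻¹.
C_ss = Q C_in/(Q + kV) = 2.61204 mg/L; C(t) = C_ss + (C₀ − C_ss) e^(−a t).
C(30.61) = 2.61204 + (-2.61204)·e^(−0.0569909·30.61) = 2.61204 + (-2.61204)·0.174734 = 2.15562 mg/L.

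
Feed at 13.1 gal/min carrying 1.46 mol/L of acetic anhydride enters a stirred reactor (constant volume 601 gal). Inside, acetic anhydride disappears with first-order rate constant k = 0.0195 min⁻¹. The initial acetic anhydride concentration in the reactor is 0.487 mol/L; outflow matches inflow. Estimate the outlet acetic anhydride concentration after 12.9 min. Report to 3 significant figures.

0.604 mol/L

V dC/dt = Q(C_in − C) − k V C.
dC/dt = (Q/V) C_in − (Q/V + k) C; effective rate a = Q/V + k = 0.021797 + 0.0195 = 0.041297 min⁻¹.
C_ss = Q C_in/(Q + kV) = 0.77060 mol/L; C(t) = C_ss + (C₀ − C_ss) e^(−a t).
C(12.9) = 0.77060 + (-0.28360)·e^(−0.041297·12.9) = 0.77060 + (-0.28360)·0.58700 = 0.60413 mol/L.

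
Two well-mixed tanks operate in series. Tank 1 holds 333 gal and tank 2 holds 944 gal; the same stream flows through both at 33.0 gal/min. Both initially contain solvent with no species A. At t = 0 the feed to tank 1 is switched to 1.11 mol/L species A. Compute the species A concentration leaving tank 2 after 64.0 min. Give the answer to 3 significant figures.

Each tank obeys Vᵢ dCᵢ/dt = Q(Cᵢ₋₁ − Cᵢ), so τᵢ = Vᵢ/Q.
τ₁ = 333/33.0 = 10.091 min; τ₂ = 944/33.0 = 28.606 min.
Tank 1: C₁ = C_in(1 − e^(−t/τ₁)). Tank 2 (τ₁ ≠ τ₂): C₂ = C_in[1 − (τ₁ e^(−t/τ₁) − τ₂ e^(−t/τ₂))/(τ₁ − τ₂)].
At t = 64.0: e^(−t/τ₁) = 0.0017602, e^(−t/τ₂) = 0.10675.
C₂ = 1.11·[1 − (10.091·0.0017602 − 28.606·0.10675)/(-18.515)] = 1.11·0.83603 = 0.92800 mol/L.

0.928 mol/L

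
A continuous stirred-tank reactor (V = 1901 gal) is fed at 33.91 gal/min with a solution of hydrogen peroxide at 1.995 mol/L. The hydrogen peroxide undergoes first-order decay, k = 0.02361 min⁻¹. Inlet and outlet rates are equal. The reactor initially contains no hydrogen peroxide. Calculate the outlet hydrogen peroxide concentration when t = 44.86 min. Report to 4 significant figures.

0.7248 mol/L

V dC/dt = Q(C_in − C) − k V C.
This is linear with rate a = Q/V + k = 0.0414480 min⁻¹.
C_ss = Q C_in/(Q + kV) = 0.858589 mol/L; C(t) = C_ss + (C₀ − C_ss) e^(−a t).
C(44.86) = 0.858589 + (-0.858589)·e^(−0.0414480·44.86) = 0.858589 + (-0.858589)·0.155773 = 0.724844 mol/L.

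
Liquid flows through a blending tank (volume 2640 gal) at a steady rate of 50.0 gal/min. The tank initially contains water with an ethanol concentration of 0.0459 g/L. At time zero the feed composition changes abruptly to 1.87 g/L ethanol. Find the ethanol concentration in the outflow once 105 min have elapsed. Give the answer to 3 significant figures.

Species balance on the tank: V dC/dt = Q(C_in − C).
Rewrite as dC/dt + C/τ = C_in/τ, τ = V/Q = 52.800 min.
Solution: C(t) = C_in + (C₀ − C_in) e^(−t/τ).
C(105) = 1.87 + (0.0459 − 1.87)·e^(−105/52.800) = 1.87 + (-1.8241)·0.13688 = 1.6203 g/L.

1.62 g/L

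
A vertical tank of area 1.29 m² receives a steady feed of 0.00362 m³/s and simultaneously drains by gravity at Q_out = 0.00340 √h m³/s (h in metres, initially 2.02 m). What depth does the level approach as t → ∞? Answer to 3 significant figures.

1.13 m

A dh/dt = Q_in − 0.00340 √h. Steady state requires inflow = outflow:
Q_in = 0.00340 √h_ss ⇒ √h_ss = 0.00362/0.00340 = 1.0647.
h_ss = 1.0647² = 1.1336 m. (Since h₀ = 2.02 m > h_ss, the level will fall toward this value.)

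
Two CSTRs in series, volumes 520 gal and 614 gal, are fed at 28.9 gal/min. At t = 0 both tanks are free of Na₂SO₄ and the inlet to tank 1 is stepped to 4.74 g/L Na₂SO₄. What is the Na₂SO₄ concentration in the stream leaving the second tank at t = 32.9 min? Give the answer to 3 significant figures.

2.37 g/L

Time constants: τᵢ = Vᵢ/Q for each well-mixed tank.
τ₁ = 520/28.9 = 17.993 min; τ₂ = 614/28.9 = 21.246 min.
Solving the cascade with C₁(0)=C₂(0)=0 gives C₂(t) = C_in[1 − (τ₁ e^(−t/τ₁) − τ₂ e^(−t/τ₂))/(τ₁ − τ₂)].
At t = 32.9: e^(−t/τ₁) = 0.16066, e^(−t/τ₂) = 0.21256.
C₂ = 4.74·[1 − (17.993·0.16066 − 21.246·0.21256)/(-3.2526)] = 4.74·0.50035 = 2.3716 g/L.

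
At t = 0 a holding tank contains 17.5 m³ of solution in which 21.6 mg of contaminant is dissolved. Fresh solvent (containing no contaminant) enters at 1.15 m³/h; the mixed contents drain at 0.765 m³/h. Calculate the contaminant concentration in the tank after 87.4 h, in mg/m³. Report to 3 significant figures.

Let m(t) be the amount of contaminant. Volume: V(t) = V₀ + (Q_in − Q_out) t = 17.5 + 0.38500 t; V(87.4) = 51.149 m³.
Species balance (pure solvent in): dm/dt = −Q_out · m/V(t).
Separate: dm/m = −Q_out dt/V(t) ⇒ ln(m/m₀) = −(Q_out/(Q_in−Q_out)) ln(V/V₀).
m = m₀ (V₀/V)^(Q_out/(Q_in−Q_out)) = 21.6 × (17.5/51.149)^(1.9870) = 2.5639 mg.
C = m/V = 2.5639/51.149 = 0.050127 mg/m³.

0.0501 mg/m³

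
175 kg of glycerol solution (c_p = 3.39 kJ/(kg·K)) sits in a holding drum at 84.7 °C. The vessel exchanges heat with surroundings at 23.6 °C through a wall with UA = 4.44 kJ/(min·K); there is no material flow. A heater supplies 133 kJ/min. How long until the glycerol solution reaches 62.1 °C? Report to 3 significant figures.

Lumped-capacitance energy balance: M c_p dT/dt = UA(T_amb − T) + Q̇.
τ = M c_p/UA = 133.61 min; T_ss = T_amb + Q̇/UA = 23.6 + 133/4.44 = 53.555 °C.
T(t) = T_ss + (T₀ − T_ss)e^(−t/τ); set T = 62.1:
t = −τ ln[(T − T_ss)/(T₀ − T_ss)] = −133.61 · ln(0.27436) = 172.80 min.

173 min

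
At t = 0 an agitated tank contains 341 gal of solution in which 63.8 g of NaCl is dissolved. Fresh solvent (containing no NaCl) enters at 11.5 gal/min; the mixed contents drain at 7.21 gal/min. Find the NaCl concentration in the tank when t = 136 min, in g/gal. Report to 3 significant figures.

Let m(t) be the amount of NaCl. Volume: V(t) = V₀ + (Q_in − Q_out) t = 341 + 4.2900 t; V(136) = 924.44 gal.
Solute balance: dm/dt = 0 − Q_out C = −Q_out m/V(t).
Separate: dm/m = −Q_out dt/V(t) ⇒ ln(m/m₀) = −(Q_out/(Q_in−Q_out)) ln(V/V₀).
m = m₀ (V₀/V)^(Q_out/(Q_in−Q_out)) = 63.8 × (341/924.44)^(1.6807) = 11.937 g.
C = m/V = 11.937/924.44 = 0.012913 g/gal.

0.0129 g/gal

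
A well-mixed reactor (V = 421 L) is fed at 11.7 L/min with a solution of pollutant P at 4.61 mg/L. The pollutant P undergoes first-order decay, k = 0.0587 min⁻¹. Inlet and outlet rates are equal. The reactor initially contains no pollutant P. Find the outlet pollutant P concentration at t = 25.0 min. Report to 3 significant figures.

V dC/dt = Q(C_in − C) − k V C.
dC/dt = (Q/V) C_in − (Q/V + k) C; effective rate a = Q/V + k = 0.027791 + 0.0587 = 0.086491 min⁻¹.
C_ss = Q C_in/(Q + kV) = 1.4813 mg/L; C(t) = C_ss + (C₀ − C_ss) e^(−a t).
C(25.0) = 1.4813 + (-1.4813)·e^(−0.086491·25.0) = 1.4813 + (-1.4813)·0.11506 = 1.3108 mg/L.

1.31 mg/L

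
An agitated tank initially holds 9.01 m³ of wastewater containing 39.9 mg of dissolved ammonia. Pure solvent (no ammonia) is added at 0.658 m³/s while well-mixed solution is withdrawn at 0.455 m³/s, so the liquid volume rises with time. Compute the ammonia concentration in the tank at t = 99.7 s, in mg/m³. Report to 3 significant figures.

0.0974 mg/m³

Total volume: dV/dt = Q_in − Q_out = 0.20300 m³/s, so V(t) = 9.01 + 0.20300 t and V(99.7) = 29.249 m³.
Species balance (pure solvent in): dm/dt = −Q_out · m/V(t).
dm/m = −Q_out dt/(V₀ + 0.20300 t); integrating gives ln(m/m₀) = −(Q_out/(Q_in−Q_out)) ln(V/V₀).
m = m₀ (V₀/V)^(Q_out/(Q_in−Q_out)) = 39.9 × (9.01/29.249)^(2.2414) = 2.8494 mg.
C = m/V = 2.8494/29.249 = 0.097420 mg/m³.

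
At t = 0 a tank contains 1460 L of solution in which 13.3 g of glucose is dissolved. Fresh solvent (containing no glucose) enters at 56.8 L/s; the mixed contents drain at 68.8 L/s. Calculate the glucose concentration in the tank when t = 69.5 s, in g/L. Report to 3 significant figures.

0.000165 g/L

Let m(t) be the amount of glucose. Volume: V(t) = V₀ + (Q_in − Q_out) t = 1460 − 12.000 t; V(69.5) = 626.00 L.
Species balance (pure solvent in): dm/dt = −Q_out · m/V(t).
dm/m = −Q_out dt/(V₀ − 12.000 t); integrating gives ln(m/m₀) = −(Q_out/(Q_in−Q_out)) ln(V/V₀).
m = m₀ (V₀/V)^(Q_out/(Q_in−Q_out)) = 13.3 × (1460/626.00)^(-5.7333) = 0.10357 g.
C = m/V = 0.10357/626.00 = 0.00016546 g/L.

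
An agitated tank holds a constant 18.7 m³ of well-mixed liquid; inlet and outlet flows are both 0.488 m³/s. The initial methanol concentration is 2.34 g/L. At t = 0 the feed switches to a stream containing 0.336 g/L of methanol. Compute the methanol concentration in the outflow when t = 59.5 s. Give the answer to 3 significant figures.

0.760 g/L

Accumulation = in − out for the solute gives V dC/dt = Q(C_in − C).
Rewrite as dC/dt + C/τ = C_in/τ, τ = V/Q = 38.320 s.
C approaches C_in exponentially: C(t) = C_in + (C₀ − C_in) e^(−t/τ).
C(59.5) = 0.336 + (2.34 − 0.336)·e^(−59.5/38.320) = 0.336 + (2.0040)·0.21167 = 0.76019 g/L.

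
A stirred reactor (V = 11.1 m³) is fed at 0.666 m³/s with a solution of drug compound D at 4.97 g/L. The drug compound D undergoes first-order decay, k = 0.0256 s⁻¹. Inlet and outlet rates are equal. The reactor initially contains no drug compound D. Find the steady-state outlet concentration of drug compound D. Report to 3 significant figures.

3.48 g/L

Accumulation = in − out − consumed: V dC/dt = Q C_in − Q C − k V C.
Steady state (dC/dt = 0): C_ss = Q C_in/(Q + kV) = C_in/(1 + kV/Q).
C_ss = 0.666·4.97/(0.666 + 0.0256·11.1) = 3.3100/0.95016 = 3.4836 g/L.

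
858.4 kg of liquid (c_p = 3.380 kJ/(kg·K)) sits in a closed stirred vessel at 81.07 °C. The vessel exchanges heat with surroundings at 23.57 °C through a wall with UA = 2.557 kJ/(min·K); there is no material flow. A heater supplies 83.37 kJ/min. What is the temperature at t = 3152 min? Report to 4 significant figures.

Lumped-capacitance energy balance: M c_p dT/dt = UA(T_amb − T) + Q̇.
dT/dt = (T_ss − T)/τ with T_ss = T_amb + Q̇/UA = 23.57 + 83.37/2.557 = 56.1746 °C, τ = M c_p/UA = 858.4·3.380/2.557 = 1134.69 min.
Integrating: T(t) = T_ss + (T₀ − T_ss) e^(−t/τ).
T(3152) = 56.1746 + (24.8954)·0.0621713 = 57.7224 °C.

57.72 °C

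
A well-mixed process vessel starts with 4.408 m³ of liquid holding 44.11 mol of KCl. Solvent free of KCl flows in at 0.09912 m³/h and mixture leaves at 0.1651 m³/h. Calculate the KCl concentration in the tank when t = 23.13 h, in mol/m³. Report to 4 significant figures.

Let m(t) be the amount of KCl. Volume: V(t) = V₀ + (Q_in − Q_out) t = 4.408 − 0.0659800 t; V(23.13) = 2.88188 m³.
No KCl enters, so dm/dt = −Q_out · (m/V).
dm/m = −Q_out dt/(V₀ − 0.0659800 t); integrating gives ln(m/m₀) = −(Q_out/(Q_in−Q_out)) ln(V/V₀).
m = m₀ (V₀/V)^(Q_out/(Q_in−Q_out)) = 44.11 × (4.408/2.88188)^(-2.50227) = 15.2302 mol.
C = m/V = 15.2302/2.88188 = 5.28479 mol/m³.

5.285 mol/m³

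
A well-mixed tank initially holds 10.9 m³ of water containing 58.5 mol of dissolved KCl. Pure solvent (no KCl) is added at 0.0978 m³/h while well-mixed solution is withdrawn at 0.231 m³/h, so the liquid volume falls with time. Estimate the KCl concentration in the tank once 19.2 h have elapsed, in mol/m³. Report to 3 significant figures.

4.41 mol/m³

Total volume: dV/dt = Q_in − Q_out = -0.13320 m³/h, so V(t) = 10.9 − 0.13320 t and V(19.2) = 8.3426 m³.
Solute balance: dm/dt = 0 − Q_out C = −Q_out m/V(t).
dm/m = −Q_out dt/(V₀ − 0.13320 t); integrating gives ln(m/m₀) = −(Q_out/(Q_in−Q_out)) ln(V/V₀).
m = m₀ (V₀/V)^(Q_out/(Q_in−Q_out)) = 58.5 × (10.9/8.3426)^(-1.7342) = 36.793 mol.
C = m/V = 36.793/8.3426 = 4.4103 mol/m³.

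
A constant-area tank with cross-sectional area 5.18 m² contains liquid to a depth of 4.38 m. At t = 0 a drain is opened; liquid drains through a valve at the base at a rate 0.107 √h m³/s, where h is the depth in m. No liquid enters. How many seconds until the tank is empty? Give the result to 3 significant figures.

With no inflow, A dh/dt = −0.107 √h.
This is separable: 2 d(√h)/dt = −0.107/A, so √h = √h₀ − (0.107/(2A)) t.
Tank is empty when √h = 0: t_empty = 2A√h₀/0.107.
t_empty = 2·5.18·√4.38/0.107 = 10.360·2.0928/0.107 = 202.63 s.

203 s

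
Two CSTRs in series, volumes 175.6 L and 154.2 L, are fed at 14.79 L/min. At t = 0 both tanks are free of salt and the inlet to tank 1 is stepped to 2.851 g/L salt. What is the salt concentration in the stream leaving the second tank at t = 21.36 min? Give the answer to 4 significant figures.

Species balance on tank i: dCᵢ/dt = (Cᵢ₋₁ − Cᵢ)/τᵢ with τᵢ = Vᵢ/Q.
τ₁ = 175.6/14.79 = 11.8729 min; τ₂ = 154.2/14.79 = 10.4260 min.
Solving the cascade with C₁(0)=C₂(0)=0 gives C₂(t) = C_in[1 − (τ₁ e^(−t/τ₁) − τ₂ e^(−t/τ₂))/(τ₁ − τ₂)].
At t = 21.36: e^(−t/τ₁) = 0.165455, e^(−t/τ₂) = 0.128898.
C₂ = 2.851·[1 − (11.8729·0.165455 − 10.4260·0.128898)/(1.44692)] = 2.851·0.571133 = 1.62830 g/L.

1.628 g/L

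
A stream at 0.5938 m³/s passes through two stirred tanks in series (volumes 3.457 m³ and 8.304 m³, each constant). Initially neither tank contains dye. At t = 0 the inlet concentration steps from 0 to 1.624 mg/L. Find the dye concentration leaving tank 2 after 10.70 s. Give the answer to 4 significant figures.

0.5138 mg/L

Species balance on tank i: dCᵢ/dt = (Cᵢ₋₁ − Cᵢ)/τᵢ with τᵢ = Vᵢ/Q.
τ₁ = 3.457/0.5938 = 5.82183 s; τ₂ = 8.304/0.5938 = 13.9845 s.
Solving the cascade with C₁(0)=C₂(0)=0 gives C₂(t) = C_in[1 − (τ₁ e^(−t/τ₁) − τ₂ e^(−t/τ₂))/(τ₁ − τ₂)].
At t = 10.70: e^(−t/τ₁) = 0.159149, e^(−t/τ₂) = 0.465272.
C₂ = 1.624·[1 − (5.82183·0.159149 − 13.9845·0.465272)/(-8.16268)] = 1.624·0.316393 = 0.513823 mg/L.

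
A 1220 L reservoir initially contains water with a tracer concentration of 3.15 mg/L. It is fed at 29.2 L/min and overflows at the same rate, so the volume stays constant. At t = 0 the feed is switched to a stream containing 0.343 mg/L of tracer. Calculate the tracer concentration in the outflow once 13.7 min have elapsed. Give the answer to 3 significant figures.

2.37 mg/L

Transient balance on the dissolved component: V dC/dt = Q(C_in − C).
So dC/dt = (C_in − C)/τ with τ = V/Q = 1220/29.2 = 41.781 min.
Integrating: C(t) = C_in + (C₀ − C_in) e^(−t/τ).
C(13.7) = 0.343 + (3.15 − 0.343)·e^(−13.7/41.781) = 0.343 + (2.8070)·0.72043 = 2.3653 mg/L.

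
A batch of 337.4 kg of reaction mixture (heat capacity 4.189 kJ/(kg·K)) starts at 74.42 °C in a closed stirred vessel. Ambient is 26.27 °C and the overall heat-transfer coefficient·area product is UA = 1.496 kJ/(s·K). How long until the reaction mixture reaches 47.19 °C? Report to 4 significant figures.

M c_p dT/dt = −UA(T − T_amb).
τ = M c_p/UA = 944.765 s; T_ss = T_amb = 26.2700 °C.
T(t) = T_ss + (T₀ − T_ss)e^(−t/τ); set T = 47.19:
t = −τ ln[(T − T_ss)/(T₀ − T_ss)] = −944.765 · ln(0.434476) = 787.571 s.

787.6 s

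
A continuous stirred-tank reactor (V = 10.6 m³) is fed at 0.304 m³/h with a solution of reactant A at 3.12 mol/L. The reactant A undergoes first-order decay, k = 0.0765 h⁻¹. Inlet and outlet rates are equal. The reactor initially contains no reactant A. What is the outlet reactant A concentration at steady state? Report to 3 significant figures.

Species balance: V dC/dt = Q C_in − Q C − k V C.
At steady state: 0 = Q C_in − (Q + kV) C_ss, so C_ss = Q C_in/(Q + kV).
C_ss = 0.304·3.12/(0.304 + 0.0765·10.6) = 0.94848/1.1149 = 0.85073 mol/L.

0.851 mol/L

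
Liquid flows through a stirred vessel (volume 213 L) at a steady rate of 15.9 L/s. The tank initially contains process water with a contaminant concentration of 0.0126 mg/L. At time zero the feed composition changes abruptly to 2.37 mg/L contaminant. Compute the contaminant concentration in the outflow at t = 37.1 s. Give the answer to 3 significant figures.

Species balance on the tank: V dC/dt = Q(C_in − C).
So dC/dt = (C_in − C)/τ with τ = V/Q = 213/15.9 = 13.396 s.
This is linear first-order; C(t) = C_in + (C₀ − C_in) e^(−t/τ).
C(37.1) = 2.37 + (0.0126 − 2.37)·e^(−37.1/13.396) = 2.37 + (-2.3574)·0.062697 = 2.2222 mg/L.

2.22 mg/L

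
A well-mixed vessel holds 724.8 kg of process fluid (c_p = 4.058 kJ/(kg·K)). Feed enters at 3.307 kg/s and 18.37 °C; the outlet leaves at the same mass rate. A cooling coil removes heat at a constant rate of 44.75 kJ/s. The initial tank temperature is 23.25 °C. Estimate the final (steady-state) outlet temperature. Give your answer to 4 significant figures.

M c_p dT/dt = ṁ c_p (T_in − T) − Q̇.
At steady state dT/dt = 0 ⇒ T_ss = T_in − Q̇/(ṁ c_p) = 18.37 − 44.75/(3.307·4.058) = 15.0354 °C.

15.04 °C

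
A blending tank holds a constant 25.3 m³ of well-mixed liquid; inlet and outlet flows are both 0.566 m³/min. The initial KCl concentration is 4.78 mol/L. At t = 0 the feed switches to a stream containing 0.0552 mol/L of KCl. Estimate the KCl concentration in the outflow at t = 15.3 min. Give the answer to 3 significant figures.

3.41 mol/L

Mass balance on the solute (V constant): V dC/dt = Q(C_in − C).
Rewrite as dC/dt + C/τ = C_in/τ, τ = V/Q = 44.700 min.
Solution: C(t) = C_in + (C₀ − C_in) e^(−t/τ).
C(15.3) = 0.0552 + (4.78 − 0.0552)·e^(−15.3/44.700) = 0.0552 + (4.7248)·0.71015 = 3.4105 mol/L.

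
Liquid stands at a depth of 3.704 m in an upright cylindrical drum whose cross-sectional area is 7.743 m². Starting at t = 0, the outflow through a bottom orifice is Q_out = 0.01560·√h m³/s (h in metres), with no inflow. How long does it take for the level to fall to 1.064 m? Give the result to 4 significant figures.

Unsteady balance on liquid volume: A dh/dt = −0.01560 √h.
This is separable: 2 d(√h)/dt = −0.01560/A, so √h = √h₀ − (0.01560/(2A)) t.
t = 2A(√h₀ − √h)/0.01560 = 2·7.743·(√3.704 − √1.064)/0.01560
  = 15.4860 × (1.92458 − 1.03150) / 0.01560 = 886.548 s.

886.5 s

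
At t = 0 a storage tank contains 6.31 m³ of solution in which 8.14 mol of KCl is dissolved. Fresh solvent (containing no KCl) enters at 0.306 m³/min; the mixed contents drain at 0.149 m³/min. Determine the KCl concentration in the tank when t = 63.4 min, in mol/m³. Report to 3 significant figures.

Let m(t) be the amount of KCl. Volume: V(t) = V₀ + (Q_in − Q_out) t = 6.31 + 0.15700 t; V(63.4) = 16.264 m³.
Species balance (pure solvent in): dm/dt = −Q_out · m/V(t).
Separate: dm/m = −Q_out dt/V(t) ⇒ ln(m/m₀) = −(Q_out/(Q_in−Q_out)) ln(V/V₀).
m = m₀ (V₀/V)^(Q_out/(Q_in−Q_out)) = 8.14 × (6.31/16.264)^(0.94904) = 3.3142 mol.
C = m/V = 3.3142/16.264 = 0.20378 mol/m³.

0.204 mol/m³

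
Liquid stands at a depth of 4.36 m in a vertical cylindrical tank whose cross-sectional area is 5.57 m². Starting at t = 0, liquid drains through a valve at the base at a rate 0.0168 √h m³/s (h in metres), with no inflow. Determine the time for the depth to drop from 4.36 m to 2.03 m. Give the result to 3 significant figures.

A dh/dt = −Q_out = −0.0168 √h.
This is separable: 2 d(√h)/dt = −0.0168/A, so √h = √h₀ − (0.0168/(2A)) t.
t = 2A(√h₀ − √h)/0.0168 = 2·5.57·(√4.36 − √2.03)/0.0168
  = 11.140 × (2.0881 − 1.4248) / 0.0168 = 439.82 s.

440 s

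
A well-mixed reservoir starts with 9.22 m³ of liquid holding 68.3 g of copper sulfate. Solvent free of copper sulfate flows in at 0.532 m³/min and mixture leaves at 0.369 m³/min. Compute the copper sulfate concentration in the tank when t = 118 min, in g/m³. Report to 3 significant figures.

Let m(t) be the amount of copper sulfate. Volume: V(t) = V₀ + (Q_in − Q_out) t = 9.22 + 0.16300 t; V(118) = 28.454 m³.
Species balance (pure solvent in): dm/dt = −Q_out · m/V(t).
dm/m = −Q_out dt/(V₀ + 0.16300 t); integrating gives ln(m/m₀) = −(Q_out/(Q_in−Q_out)) ln(V/V₀).
m = m₀ (V₀/V)^(Q_out/(Q_in−Q_out)) = 68.3 × (9.22/28.454)^(2.2638) = 5.3271 g.
C = m/V = 5.3271/28.454 = 0.18722 g/m³.

0.187 g/m³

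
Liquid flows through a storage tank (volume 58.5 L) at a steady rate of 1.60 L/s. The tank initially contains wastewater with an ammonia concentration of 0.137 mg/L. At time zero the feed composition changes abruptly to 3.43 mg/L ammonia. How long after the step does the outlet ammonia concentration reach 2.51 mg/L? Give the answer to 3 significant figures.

46.6 s

Species balance: V dC/dt = Q(C_in − C) ⇒ τ = V/Q = 36.562 s.
C(t) = C_in + (C₀ − C_in) e^(−t/τ). Set C = 2.51 and solve for t:
e^(−t/τ) = (C − C_in)/(C₀ − C_in) = (2.51 − 3.43)/(0.137 − 3.43) = 0.27938
t = −τ ln(…) = 36.562 × 1.2752 = 46.624 s.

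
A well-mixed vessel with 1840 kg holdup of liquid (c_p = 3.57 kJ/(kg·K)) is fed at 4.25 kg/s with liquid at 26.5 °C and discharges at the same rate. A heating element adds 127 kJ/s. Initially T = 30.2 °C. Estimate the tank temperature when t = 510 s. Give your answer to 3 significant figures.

33.4 °C

M c_p dT/dt = ṁ c_p (T_in − T) + Q̇.
τ = M/ṁ = 432.94 s; T_ss = T_in + Q̇/(ṁ c_p) = 26.5 + 127/(4.25·3.57) = 34.870 °C.
Solution: T(t) = T_ss + (T₀ − T_ss) e^(−t/τ).
T(510) = 34.870 + (-4.6704)·e^(−510/432.94) = 34.870 + (-4.6704)·0.30790 = 33.432 °C.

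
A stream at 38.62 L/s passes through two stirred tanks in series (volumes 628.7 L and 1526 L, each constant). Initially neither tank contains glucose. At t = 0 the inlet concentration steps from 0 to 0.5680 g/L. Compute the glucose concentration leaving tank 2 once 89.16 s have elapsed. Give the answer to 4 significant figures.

0.4685 g/L

Time constants: τᵢ = Vᵢ/Q for each well-mixed tank.
τ₁ = 628.7/38.62 = 16.2791 s; τ₂ = 1526/38.62 = 39.5132 s.
Tank 1: C₁ = C_in(1 − e^(−t/τ₁)). Tank 2 (τ₁ ≠ τ₂): C₂ = C_in[1 − (τ₁ e^(−t/τ₁) − τ₂ e^(−t/τ₂))/(τ₁ − τ₂)].
At t = 89.16: e^(−t/τ₁) = 0.00418206, e^(−t/τ₂) = 0.104720.
C₂ = 0.5680·[1 − (16.2791·0.00418206 − 39.5132·0.104720)/(-23.2341)] = 0.5680·0.824837 = 0.468507 g/L.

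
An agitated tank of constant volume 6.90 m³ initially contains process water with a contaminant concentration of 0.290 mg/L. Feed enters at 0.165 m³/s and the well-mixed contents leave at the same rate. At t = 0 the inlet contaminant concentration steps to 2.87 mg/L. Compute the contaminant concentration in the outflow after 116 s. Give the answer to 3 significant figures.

Species balance on the tank: V dC/dt = Q(C_in − C).
So dC/dt = (C_in − C)/τ with τ = V/Q = 6.90/0.165 = 41.818 s.
C approaches C_in exponentially: C(t) = C_in + (C₀ − C_in) e^(−t/τ).
C(116) = 2.87 + (0.290 − 2.87)·e^(−116/41.818) = 2.87 + (-2.5800)·0.062417 = 2.7090 mg/L.

2.71 mg/L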